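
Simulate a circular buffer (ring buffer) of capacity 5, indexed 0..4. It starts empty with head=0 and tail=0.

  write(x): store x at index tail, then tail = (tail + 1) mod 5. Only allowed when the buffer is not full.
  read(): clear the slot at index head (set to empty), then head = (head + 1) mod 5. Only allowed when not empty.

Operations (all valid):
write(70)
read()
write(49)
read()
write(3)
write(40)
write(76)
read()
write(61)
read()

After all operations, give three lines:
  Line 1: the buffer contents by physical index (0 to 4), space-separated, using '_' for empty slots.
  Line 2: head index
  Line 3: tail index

write(70): buf=[70 _ _ _ _], head=0, tail=1, size=1
read(): buf=[_ _ _ _ _], head=1, tail=1, size=0
write(49): buf=[_ 49 _ _ _], head=1, tail=2, size=1
read(): buf=[_ _ _ _ _], head=2, tail=2, size=0
write(3): buf=[_ _ 3 _ _], head=2, tail=3, size=1
write(40): buf=[_ _ 3 40 _], head=2, tail=4, size=2
write(76): buf=[_ _ 3 40 76], head=2, tail=0, size=3
read(): buf=[_ _ _ 40 76], head=3, tail=0, size=2
write(61): buf=[61 _ _ 40 76], head=3, tail=1, size=3
read(): buf=[61 _ _ _ 76], head=4, tail=1, size=2

Answer: 61 _ _ _ 76
4
1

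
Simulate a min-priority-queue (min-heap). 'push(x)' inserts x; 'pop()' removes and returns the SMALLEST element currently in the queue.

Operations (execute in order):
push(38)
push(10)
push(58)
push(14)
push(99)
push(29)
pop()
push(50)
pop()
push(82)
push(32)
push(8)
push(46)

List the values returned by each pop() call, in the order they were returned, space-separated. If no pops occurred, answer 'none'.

Answer: 10 14

Derivation:
push(38): heap contents = [38]
push(10): heap contents = [10, 38]
push(58): heap contents = [10, 38, 58]
push(14): heap contents = [10, 14, 38, 58]
push(99): heap contents = [10, 14, 38, 58, 99]
push(29): heap contents = [10, 14, 29, 38, 58, 99]
pop() → 10: heap contents = [14, 29, 38, 58, 99]
push(50): heap contents = [14, 29, 38, 50, 58, 99]
pop() → 14: heap contents = [29, 38, 50, 58, 99]
push(82): heap contents = [29, 38, 50, 58, 82, 99]
push(32): heap contents = [29, 32, 38, 50, 58, 82, 99]
push(8): heap contents = [8, 29, 32, 38, 50, 58, 82, 99]
push(46): heap contents = [8, 29, 32, 38, 46, 50, 58, 82, 99]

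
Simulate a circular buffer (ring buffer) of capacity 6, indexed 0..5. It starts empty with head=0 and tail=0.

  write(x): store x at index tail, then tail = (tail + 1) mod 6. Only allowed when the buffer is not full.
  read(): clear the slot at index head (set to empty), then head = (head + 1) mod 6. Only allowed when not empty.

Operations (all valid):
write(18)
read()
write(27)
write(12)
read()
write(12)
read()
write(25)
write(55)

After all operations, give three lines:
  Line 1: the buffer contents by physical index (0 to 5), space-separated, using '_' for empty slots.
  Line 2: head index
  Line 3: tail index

write(18): buf=[18 _ _ _ _ _], head=0, tail=1, size=1
read(): buf=[_ _ _ _ _ _], head=1, tail=1, size=0
write(27): buf=[_ 27 _ _ _ _], head=1, tail=2, size=1
write(12): buf=[_ 27 12 _ _ _], head=1, tail=3, size=2
read(): buf=[_ _ 12 _ _ _], head=2, tail=3, size=1
write(12): buf=[_ _ 12 12 _ _], head=2, tail=4, size=2
read(): buf=[_ _ _ 12 _ _], head=3, tail=4, size=1
write(25): buf=[_ _ _ 12 25 _], head=3, tail=5, size=2
write(55): buf=[_ _ _ 12 25 55], head=3, tail=0, size=3

Answer: _ _ _ 12 25 55
3
0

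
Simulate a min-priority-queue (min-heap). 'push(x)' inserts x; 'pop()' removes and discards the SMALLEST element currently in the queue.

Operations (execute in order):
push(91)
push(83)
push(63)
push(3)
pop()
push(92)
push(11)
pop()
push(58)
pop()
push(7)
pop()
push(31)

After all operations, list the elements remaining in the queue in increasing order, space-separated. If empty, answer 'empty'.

Answer: 31 63 83 91 92

Derivation:
push(91): heap contents = [91]
push(83): heap contents = [83, 91]
push(63): heap contents = [63, 83, 91]
push(3): heap contents = [3, 63, 83, 91]
pop() → 3: heap contents = [63, 83, 91]
push(92): heap contents = [63, 83, 91, 92]
push(11): heap contents = [11, 63, 83, 91, 92]
pop() → 11: heap contents = [63, 83, 91, 92]
push(58): heap contents = [58, 63, 83, 91, 92]
pop() → 58: heap contents = [63, 83, 91, 92]
push(7): heap contents = [7, 63, 83, 91, 92]
pop() → 7: heap contents = [63, 83, 91, 92]
push(31): heap contents = [31, 63, 83, 91, 92]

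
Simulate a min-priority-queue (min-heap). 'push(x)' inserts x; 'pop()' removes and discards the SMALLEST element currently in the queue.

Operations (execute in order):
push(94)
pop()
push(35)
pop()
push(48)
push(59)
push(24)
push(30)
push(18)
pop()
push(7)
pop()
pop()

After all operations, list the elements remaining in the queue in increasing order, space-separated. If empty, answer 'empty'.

push(94): heap contents = [94]
pop() → 94: heap contents = []
push(35): heap contents = [35]
pop() → 35: heap contents = []
push(48): heap contents = [48]
push(59): heap contents = [48, 59]
push(24): heap contents = [24, 48, 59]
push(30): heap contents = [24, 30, 48, 59]
push(18): heap contents = [18, 24, 30, 48, 59]
pop() → 18: heap contents = [24, 30, 48, 59]
push(7): heap contents = [7, 24, 30, 48, 59]
pop() → 7: heap contents = [24, 30, 48, 59]
pop() → 24: heap contents = [30, 48, 59]

Answer: 30 48 59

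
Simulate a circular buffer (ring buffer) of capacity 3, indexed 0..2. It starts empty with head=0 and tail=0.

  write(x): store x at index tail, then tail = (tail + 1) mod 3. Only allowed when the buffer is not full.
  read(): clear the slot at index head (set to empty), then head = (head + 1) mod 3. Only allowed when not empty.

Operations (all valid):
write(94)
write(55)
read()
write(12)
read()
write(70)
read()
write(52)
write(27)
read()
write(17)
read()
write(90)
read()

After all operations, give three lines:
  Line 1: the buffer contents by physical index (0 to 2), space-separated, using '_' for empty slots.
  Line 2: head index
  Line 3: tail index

Answer: 17 90 _
0
2

Derivation:
write(94): buf=[94 _ _], head=0, tail=1, size=1
write(55): buf=[94 55 _], head=0, tail=2, size=2
read(): buf=[_ 55 _], head=1, tail=2, size=1
write(12): buf=[_ 55 12], head=1, tail=0, size=2
read(): buf=[_ _ 12], head=2, tail=0, size=1
write(70): buf=[70 _ 12], head=2, tail=1, size=2
read(): buf=[70 _ _], head=0, tail=1, size=1
write(52): buf=[70 52 _], head=0, tail=2, size=2
write(27): buf=[70 52 27], head=0, tail=0, size=3
read(): buf=[_ 52 27], head=1, tail=0, size=2
write(17): buf=[17 52 27], head=1, tail=1, size=3
read(): buf=[17 _ 27], head=2, tail=1, size=2
write(90): buf=[17 90 27], head=2, tail=2, size=3
read(): buf=[17 90 _], head=0, tail=2, size=2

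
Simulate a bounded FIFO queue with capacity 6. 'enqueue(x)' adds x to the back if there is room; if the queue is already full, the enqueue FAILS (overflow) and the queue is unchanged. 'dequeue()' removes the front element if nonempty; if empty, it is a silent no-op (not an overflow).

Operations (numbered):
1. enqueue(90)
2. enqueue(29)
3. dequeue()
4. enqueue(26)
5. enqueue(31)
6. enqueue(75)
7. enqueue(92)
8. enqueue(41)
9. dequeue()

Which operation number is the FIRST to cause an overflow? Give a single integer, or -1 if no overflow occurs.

Answer: -1

Derivation:
1. enqueue(90): size=1
2. enqueue(29): size=2
3. dequeue(): size=1
4. enqueue(26): size=2
5. enqueue(31): size=3
6. enqueue(75): size=4
7. enqueue(92): size=5
8. enqueue(41): size=6
9. dequeue(): size=5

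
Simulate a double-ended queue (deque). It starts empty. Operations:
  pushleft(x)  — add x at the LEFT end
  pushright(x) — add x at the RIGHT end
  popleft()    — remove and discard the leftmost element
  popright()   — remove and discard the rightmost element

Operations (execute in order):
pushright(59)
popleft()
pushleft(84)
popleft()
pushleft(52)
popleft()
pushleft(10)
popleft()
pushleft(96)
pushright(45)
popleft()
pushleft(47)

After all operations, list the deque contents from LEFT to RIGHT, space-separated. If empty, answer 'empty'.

pushright(59): [59]
popleft(): []
pushleft(84): [84]
popleft(): []
pushleft(52): [52]
popleft(): []
pushleft(10): [10]
popleft(): []
pushleft(96): [96]
pushright(45): [96, 45]
popleft(): [45]
pushleft(47): [47, 45]

Answer: 47 45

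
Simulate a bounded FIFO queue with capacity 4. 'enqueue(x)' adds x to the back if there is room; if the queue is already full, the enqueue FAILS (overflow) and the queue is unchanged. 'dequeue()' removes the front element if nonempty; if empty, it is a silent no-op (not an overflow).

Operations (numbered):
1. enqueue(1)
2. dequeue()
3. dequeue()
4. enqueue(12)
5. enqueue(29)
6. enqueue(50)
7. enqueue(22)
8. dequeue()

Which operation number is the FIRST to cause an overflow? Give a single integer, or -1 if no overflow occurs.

Answer: -1

Derivation:
1. enqueue(1): size=1
2. dequeue(): size=0
3. dequeue(): empty, no-op, size=0
4. enqueue(12): size=1
5. enqueue(29): size=2
6. enqueue(50): size=3
7. enqueue(22): size=4
8. dequeue(): size=3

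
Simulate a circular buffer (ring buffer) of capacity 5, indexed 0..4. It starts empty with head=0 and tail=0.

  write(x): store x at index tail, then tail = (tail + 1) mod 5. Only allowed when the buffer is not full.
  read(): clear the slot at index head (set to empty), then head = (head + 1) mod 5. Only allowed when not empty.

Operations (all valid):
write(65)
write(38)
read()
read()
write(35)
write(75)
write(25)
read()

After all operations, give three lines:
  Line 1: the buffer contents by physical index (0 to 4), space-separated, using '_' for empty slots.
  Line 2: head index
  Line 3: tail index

write(65): buf=[65 _ _ _ _], head=0, tail=1, size=1
write(38): buf=[65 38 _ _ _], head=0, tail=2, size=2
read(): buf=[_ 38 _ _ _], head=1, tail=2, size=1
read(): buf=[_ _ _ _ _], head=2, tail=2, size=0
write(35): buf=[_ _ 35 _ _], head=2, tail=3, size=1
write(75): buf=[_ _ 35 75 _], head=2, tail=4, size=2
write(25): buf=[_ _ 35 75 25], head=2, tail=0, size=3
read(): buf=[_ _ _ 75 25], head=3, tail=0, size=2

Answer: _ _ _ 75 25
3
0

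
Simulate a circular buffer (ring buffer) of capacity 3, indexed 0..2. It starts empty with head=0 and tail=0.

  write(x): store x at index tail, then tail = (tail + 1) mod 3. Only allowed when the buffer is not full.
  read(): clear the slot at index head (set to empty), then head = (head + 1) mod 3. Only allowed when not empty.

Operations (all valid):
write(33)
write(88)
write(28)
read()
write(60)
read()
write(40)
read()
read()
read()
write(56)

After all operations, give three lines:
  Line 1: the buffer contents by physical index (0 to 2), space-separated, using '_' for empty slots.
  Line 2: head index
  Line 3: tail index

Answer: _ _ 56
2
0

Derivation:
write(33): buf=[33 _ _], head=0, tail=1, size=1
write(88): buf=[33 88 _], head=0, tail=2, size=2
write(28): buf=[33 88 28], head=0, tail=0, size=3
read(): buf=[_ 88 28], head=1, tail=0, size=2
write(60): buf=[60 88 28], head=1, tail=1, size=3
read(): buf=[60 _ 28], head=2, tail=1, size=2
write(40): buf=[60 40 28], head=2, tail=2, size=3
read(): buf=[60 40 _], head=0, tail=2, size=2
read(): buf=[_ 40 _], head=1, tail=2, size=1
read(): buf=[_ _ _], head=2, tail=2, size=0
write(56): buf=[_ _ 56], head=2, tail=0, size=1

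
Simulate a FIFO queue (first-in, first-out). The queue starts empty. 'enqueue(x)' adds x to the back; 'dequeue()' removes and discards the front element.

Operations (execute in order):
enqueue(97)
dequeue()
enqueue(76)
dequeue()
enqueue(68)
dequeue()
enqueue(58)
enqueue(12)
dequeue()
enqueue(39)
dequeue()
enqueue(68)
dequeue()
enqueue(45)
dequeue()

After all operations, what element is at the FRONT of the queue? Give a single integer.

Answer: 45

Derivation:
enqueue(97): queue = [97]
dequeue(): queue = []
enqueue(76): queue = [76]
dequeue(): queue = []
enqueue(68): queue = [68]
dequeue(): queue = []
enqueue(58): queue = [58]
enqueue(12): queue = [58, 12]
dequeue(): queue = [12]
enqueue(39): queue = [12, 39]
dequeue(): queue = [39]
enqueue(68): queue = [39, 68]
dequeue(): queue = [68]
enqueue(45): queue = [68, 45]
dequeue(): queue = [45]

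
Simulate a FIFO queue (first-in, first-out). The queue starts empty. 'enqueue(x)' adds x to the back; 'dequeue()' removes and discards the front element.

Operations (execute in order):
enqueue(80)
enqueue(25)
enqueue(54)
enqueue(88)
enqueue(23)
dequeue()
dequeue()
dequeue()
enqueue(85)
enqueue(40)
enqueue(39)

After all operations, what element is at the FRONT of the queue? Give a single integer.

enqueue(80): queue = [80]
enqueue(25): queue = [80, 25]
enqueue(54): queue = [80, 25, 54]
enqueue(88): queue = [80, 25, 54, 88]
enqueue(23): queue = [80, 25, 54, 88, 23]
dequeue(): queue = [25, 54, 88, 23]
dequeue(): queue = [54, 88, 23]
dequeue(): queue = [88, 23]
enqueue(85): queue = [88, 23, 85]
enqueue(40): queue = [88, 23, 85, 40]
enqueue(39): queue = [88, 23, 85, 40, 39]

Answer: 88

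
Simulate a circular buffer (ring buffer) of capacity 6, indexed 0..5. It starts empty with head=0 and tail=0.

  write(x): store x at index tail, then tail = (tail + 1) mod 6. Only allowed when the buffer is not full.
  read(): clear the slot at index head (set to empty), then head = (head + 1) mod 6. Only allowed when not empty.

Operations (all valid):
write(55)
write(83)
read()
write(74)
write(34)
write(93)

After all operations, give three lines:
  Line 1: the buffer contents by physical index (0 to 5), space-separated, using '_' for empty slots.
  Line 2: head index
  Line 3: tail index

Answer: _ 83 74 34 93 _
1
5

Derivation:
write(55): buf=[55 _ _ _ _ _], head=0, tail=1, size=1
write(83): buf=[55 83 _ _ _ _], head=0, tail=2, size=2
read(): buf=[_ 83 _ _ _ _], head=1, tail=2, size=1
write(74): buf=[_ 83 74 _ _ _], head=1, tail=3, size=2
write(34): buf=[_ 83 74 34 _ _], head=1, tail=4, size=3
write(93): buf=[_ 83 74 34 93 _], head=1, tail=5, size=4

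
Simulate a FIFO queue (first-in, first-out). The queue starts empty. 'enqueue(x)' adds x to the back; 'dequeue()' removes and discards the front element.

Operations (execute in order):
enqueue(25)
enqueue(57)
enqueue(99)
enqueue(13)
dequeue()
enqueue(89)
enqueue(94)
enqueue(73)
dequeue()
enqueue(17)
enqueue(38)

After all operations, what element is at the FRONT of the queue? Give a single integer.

Answer: 99

Derivation:
enqueue(25): queue = [25]
enqueue(57): queue = [25, 57]
enqueue(99): queue = [25, 57, 99]
enqueue(13): queue = [25, 57, 99, 13]
dequeue(): queue = [57, 99, 13]
enqueue(89): queue = [57, 99, 13, 89]
enqueue(94): queue = [57, 99, 13, 89, 94]
enqueue(73): queue = [57, 99, 13, 89, 94, 73]
dequeue(): queue = [99, 13, 89, 94, 73]
enqueue(17): queue = [99, 13, 89, 94, 73, 17]
enqueue(38): queue = [99, 13, 89, 94, 73, 17, 38]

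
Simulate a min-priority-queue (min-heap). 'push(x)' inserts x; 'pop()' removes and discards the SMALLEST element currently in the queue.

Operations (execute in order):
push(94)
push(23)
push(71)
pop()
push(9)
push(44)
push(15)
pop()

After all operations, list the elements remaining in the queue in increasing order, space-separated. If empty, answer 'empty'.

push(94): heap contents = [94]
push(23): heap contents = [23, 94]
push(71): heap contents = [23, 71, 94]
pop() → 23: heap contents = [71, 94]
push(9): heap contents = [9, 71, 94]
push(44): heap contents = [9, 44, 71, 94]
push(15): heap contents = [9, 15, 44, 71, 94]
pop() → 9: heap contents = [15, 44, 71, 94]

Answer: 15 44 71 94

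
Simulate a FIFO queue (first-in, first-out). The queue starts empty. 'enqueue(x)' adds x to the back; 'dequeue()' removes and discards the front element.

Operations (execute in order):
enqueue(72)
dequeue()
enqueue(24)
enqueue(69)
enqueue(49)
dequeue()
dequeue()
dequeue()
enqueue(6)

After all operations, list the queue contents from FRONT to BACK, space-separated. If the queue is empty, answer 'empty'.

Answer: 6

Derivation:
enqueue(72): [72]
dequeue(): []
enqueue(24): [24]
enqueue(69): [24, 69]
enqueue(49): [24, 69, 49]
dequeue(): [69, 49]
dequeue(): [49]
dequeue(): []
enqueue(6): [6]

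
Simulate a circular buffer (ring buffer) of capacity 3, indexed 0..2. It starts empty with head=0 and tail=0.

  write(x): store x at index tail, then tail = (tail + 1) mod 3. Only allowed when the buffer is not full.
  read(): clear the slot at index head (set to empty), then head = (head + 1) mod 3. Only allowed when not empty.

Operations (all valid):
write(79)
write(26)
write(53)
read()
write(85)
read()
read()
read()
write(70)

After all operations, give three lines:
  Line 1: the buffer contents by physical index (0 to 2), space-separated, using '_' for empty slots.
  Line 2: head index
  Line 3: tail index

Answer: _ 70 _
1
2

Derivation:
write(79): buf=[79 _ _], head=0, tail=1, size=1
write(26): buf=[79 26 _], head=0, tail=2, size=2
write(53): buf=[79 26 53], head=0, tail=0, size=3
read(): buf=[_ 26 53], head=1, tail=0, size=2
write(85): buf=[85 26 53], head=1, tail=1, size=3
read(): buf=[85 _ 53], head=2, tail=1, size=2
read(): buf=[85 _ _], head=0, tail=1, size=1
read(): buf=[_ _ _], head=1, tail=1, size=0
write(70): buf=[_ 70 _], head=1, tail=2, size=1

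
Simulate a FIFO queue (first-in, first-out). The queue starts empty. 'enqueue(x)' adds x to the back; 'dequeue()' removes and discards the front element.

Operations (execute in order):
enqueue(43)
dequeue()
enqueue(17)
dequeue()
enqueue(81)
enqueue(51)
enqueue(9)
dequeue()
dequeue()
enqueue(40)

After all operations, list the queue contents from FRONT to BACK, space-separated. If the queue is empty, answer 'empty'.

enqueue(43): [43]
dequeue(): []
enqueue(17): [17]
dequeue(): []
enqueue(81): [81]
enqueue(51): [81, 51]
enqueue(9): [81, 51, 9]
dequeue(): [51, 9]
dequeue(): [9]
enqueue(40): [9, 40]

Answer: 9 40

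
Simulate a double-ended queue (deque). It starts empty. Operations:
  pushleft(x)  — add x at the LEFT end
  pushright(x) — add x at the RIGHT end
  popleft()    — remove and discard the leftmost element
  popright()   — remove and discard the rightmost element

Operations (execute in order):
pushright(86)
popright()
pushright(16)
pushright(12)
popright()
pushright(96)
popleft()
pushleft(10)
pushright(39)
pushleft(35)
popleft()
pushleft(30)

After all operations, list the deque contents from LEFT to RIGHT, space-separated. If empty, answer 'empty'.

pushright(86): [86]
popright(): []
pushright(16): [16]
pushright(12): [16, 12]
popright(): [16]
pushright(96): [16, 96]
popleft(): [96]
pushleft(10): [10, 96]
pushright(39): [10, 96, 39]
pushleft(35): [35, 10, 96, 39]
popleft(): [10, 96, 39]
pushleft(30): [30, 10, 96, 39]

Answer: 30 10 96 39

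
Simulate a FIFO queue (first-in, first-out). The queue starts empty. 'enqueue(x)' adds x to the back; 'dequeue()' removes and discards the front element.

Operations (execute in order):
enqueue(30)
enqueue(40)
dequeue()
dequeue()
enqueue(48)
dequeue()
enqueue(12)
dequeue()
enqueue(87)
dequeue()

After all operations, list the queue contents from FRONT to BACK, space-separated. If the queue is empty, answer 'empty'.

Answer: empty

Derivation:
enqueue(30): [30]
enqueue(40): [30, 40]
dequeue(): [40]
dequeue(): []
enqueue(48): [48]
dequeue(): []
enqueue(12): [12]
dequeue(): []
enqueue(87): [87]
dequeue(): []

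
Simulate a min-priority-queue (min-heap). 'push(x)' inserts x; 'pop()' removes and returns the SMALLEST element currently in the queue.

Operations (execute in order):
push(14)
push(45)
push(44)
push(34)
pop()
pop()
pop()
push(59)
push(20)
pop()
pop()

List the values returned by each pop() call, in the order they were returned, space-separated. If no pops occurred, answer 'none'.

push(14): heap contents = [14]
push(45): heap contents = [14, 45]
push(44): heap contents = [14, 44, 45]
push(34): heap contents = [14, 34, 44, 45]
pop() → 14: heap contents = [34, 44, 45]
pop() → 34: heap contents = [44, 45]
pop() → 44: heap contents = [45]
push(59): heap contents = [45, 59]
push(20): heap contents = [20, 45, 59]
pop() → 20: heap contents = [45, 59]
pop() → 45: heap contents = [59]

Answer: 14 34 44 20 45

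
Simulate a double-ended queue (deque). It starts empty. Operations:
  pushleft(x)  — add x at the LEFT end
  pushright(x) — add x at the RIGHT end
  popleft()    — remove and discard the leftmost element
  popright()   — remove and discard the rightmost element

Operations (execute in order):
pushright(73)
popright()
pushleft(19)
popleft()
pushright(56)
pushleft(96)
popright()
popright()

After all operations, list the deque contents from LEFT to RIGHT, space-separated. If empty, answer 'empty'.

Answer: empty

Derivation:
pushright(73): [73]
popright(): []
pushleft(19): [19]
popleft(): []
pushright(56): [56]
pushleft(96): [96, 56]
popright(): [96]
popright(): []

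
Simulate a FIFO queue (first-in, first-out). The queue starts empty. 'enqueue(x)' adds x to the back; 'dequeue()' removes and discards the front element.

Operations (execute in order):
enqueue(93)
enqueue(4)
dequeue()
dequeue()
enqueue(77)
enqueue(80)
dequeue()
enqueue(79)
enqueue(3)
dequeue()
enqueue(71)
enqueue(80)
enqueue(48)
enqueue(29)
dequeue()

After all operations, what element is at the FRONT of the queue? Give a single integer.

enqueue(93): queue = [93]
enqueue(4): queue = [93, 4]
dequeue(): queue = [4]
dequeue(): queue = []
enqueue(77): queue = [77]
enqueue(80): queue = [77, 80]
dequeue(): queue = [80]
enqueue(79): queue = [80, 79]
enqueue(3): queue = [80, 79, 3]
dequeue(): queue = [79, 3]
enqueue(71): queue = [79, 3, 71]
enqueue(80): queue = [79, 3, 71, 80]
enqueue(48): queue = [79, 3, 71, 80, 48]
enqueue(29): queue = [79, 3, 71, 80, 48, 29]
dequeue(): queue = [3, 71, 80, 48, 29]

Answer: 3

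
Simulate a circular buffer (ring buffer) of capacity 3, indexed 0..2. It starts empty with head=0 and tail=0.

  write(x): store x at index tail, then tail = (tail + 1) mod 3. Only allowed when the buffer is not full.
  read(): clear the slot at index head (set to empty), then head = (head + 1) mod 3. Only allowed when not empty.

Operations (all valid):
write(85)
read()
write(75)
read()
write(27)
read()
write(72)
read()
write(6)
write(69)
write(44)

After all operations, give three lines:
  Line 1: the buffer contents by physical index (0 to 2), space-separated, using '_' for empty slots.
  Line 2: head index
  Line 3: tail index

write(85): buf=[85 _ _], head=0, tail=1, size=1
read(): buf=[_ _ _], head=1, tail=1, size=0
write(75): buf=[_ 75 _], head=1, tail=2, size=1
read(): buf=[_ _ _], head=2, tail=2, size=0
write(27): buf=[_ _ 27], head=2, tail=0, size=1
read(): buf=[_ _ _], head=0, tail=0, size=0
write(72): buf=[72 _ _], head=0, tail=1, size=1
read(): buf=[_ _ _], head=1, tail=1, size=0
write(6): buf=[_ 6 _], head=1, tail=2, size=1
write(69): buf=[_ 6 69], head=1, tail=0, size=2
write(44): buf=[44 6 69], head=1, tail=1, size=3

Answer: 44 6 69
1
1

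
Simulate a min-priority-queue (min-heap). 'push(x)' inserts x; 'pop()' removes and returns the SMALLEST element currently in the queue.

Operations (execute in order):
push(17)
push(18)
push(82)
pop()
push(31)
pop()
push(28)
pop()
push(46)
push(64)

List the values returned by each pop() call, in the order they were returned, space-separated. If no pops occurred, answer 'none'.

push(17): heap contents = [17]
push(18): heap contents = [17, 18]
push(82): heap contents = [17, 18, 82]
pop() → 17: heap contents = [18, 82]
push(31): heap contents = [18, 31, 82]
pop() → 18: heap contents = [31, 82]
push(28): heap contents = [28, 31, 82]
pop() → 28: heap contents = [31, 82]
push(46): heap contents = [31, 46, 82]
push(64): heap contents = [31, 46, 64, 82]

Answer: 17 18 28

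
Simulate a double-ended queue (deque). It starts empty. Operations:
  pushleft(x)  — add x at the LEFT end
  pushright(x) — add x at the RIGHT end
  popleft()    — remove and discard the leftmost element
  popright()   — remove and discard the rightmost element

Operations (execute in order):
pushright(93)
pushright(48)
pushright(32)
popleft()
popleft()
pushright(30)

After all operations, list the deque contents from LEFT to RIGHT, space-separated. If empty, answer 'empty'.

pushright(93): [93]
pushright(48): [93, 48]
pushright(32): [93, 48, 32]
popleft(): [48, 32]
popleft(): [32]
pushright(30): [32, 30]

Answer: 32 30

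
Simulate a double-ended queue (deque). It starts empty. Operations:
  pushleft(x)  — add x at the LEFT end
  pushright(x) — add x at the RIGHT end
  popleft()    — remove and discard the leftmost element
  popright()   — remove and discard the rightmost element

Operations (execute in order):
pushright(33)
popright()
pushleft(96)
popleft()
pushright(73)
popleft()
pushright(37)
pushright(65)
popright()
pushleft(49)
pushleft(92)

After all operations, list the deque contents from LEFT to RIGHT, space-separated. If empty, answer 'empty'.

Answer: 92 49 37

Derivation:
pushright(33): [33]
popright(): []
pushleft(96): [96]
popleft(): []
pushright(73): [73]
popleft(): []
pushright(37): [37]
pushright(65): [37, 65]
popright(): [37]
pushleft(49): [49, 37]
pushleft(92): [92, 49, 37]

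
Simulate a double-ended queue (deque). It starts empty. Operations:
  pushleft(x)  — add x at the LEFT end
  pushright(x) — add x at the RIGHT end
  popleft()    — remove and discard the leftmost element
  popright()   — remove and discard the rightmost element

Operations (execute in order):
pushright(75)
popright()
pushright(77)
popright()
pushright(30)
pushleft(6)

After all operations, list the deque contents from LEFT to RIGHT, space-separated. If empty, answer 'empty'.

Answer: 6 30

Derivation:
pushright(75): [75]
popright(): []
pushright(77): [77]
popright(): []
pushright(30): [30]
pushleft(6): [6, 30]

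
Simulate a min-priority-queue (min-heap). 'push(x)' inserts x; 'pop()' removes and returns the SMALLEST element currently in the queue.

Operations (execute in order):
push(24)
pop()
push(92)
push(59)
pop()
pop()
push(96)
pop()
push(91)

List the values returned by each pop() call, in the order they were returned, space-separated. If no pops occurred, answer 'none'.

push(24): heap contents = [24]
pop() → 24: heap contents = []
push(92): heap contents = [92]
push(59): heap contents = [59, 92]
pop() → 59: heap contents = [92]
pop() → 92: heap contents = []
push(96): heap contents = [96]
pop() → 96: heap contents = []
push(91): heap contents = [91]

Answer: 24 59 92 96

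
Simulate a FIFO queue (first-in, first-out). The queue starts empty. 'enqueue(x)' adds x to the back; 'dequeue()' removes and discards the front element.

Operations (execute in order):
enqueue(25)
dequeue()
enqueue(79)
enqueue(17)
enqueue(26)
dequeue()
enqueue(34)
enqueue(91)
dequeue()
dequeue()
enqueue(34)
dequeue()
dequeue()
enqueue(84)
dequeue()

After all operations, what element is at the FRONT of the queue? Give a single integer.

enqueue(25): queue = [25]
dequeue(): queue = []
enqueue(79): queue = [79]
enqueue(17): queue = [79, 17]
enqueue(26): queue = [79, 17, 26]
dequeue(): queue = [17, 26]
enqueue(34): queue = [17, 26, 34]
enqueue(91): queue = [17, 26, 34, 91]
dequeue(): queue = [26, 34, 91]
dequeue(): queue = [34, 91]
enqueue(34): queue = [34, 91, 34]
dequeue(): queue = [91, 34]
dequeue(): queue = [34]
enqueue(84): queue = [34, 84]
dequeue(): queue = [84]

Answer: 84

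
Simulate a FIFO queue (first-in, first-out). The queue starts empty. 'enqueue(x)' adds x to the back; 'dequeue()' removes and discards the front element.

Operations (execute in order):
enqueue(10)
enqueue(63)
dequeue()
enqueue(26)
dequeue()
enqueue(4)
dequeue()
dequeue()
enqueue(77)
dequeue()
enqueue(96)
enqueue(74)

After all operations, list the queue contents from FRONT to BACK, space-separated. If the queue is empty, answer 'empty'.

enqueue(10): [10]
enqueue(63): [10, 63]
dequeue(): [63]
enqueue(26): [63, 26]
dequeue(): [26]
enqueue(4): [26, 4]
dequeue(): [4]
dequeue(): []
enqueue(77): [77]
dequeue(): []
enqueue(96): [96]
enqueue(74): [96, 74]

Answer: 96 74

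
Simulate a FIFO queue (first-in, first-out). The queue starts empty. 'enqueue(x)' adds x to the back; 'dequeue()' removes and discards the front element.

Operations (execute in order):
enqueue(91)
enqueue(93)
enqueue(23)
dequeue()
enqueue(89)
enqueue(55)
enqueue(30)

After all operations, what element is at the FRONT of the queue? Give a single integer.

enqueue(91): queue = [91]
enqueue(93): queue = [91, 93]
enqueue(23): queue = [91, 93, 23]
dequeue(): queue = [93, 23]
enqueue(89): queue = [93, 23, 89]
enqueue(55): queue = [93, 23, 89, 55]
enqueue(30): queue = [93, 23, 89, 55, 30]

Answer: 93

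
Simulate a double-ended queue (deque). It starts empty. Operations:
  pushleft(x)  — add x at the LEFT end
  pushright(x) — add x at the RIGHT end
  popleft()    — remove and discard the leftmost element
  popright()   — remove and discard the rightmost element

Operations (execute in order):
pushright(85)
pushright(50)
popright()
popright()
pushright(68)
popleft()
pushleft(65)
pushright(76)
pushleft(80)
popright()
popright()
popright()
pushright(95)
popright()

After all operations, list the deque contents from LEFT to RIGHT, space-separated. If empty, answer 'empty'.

pushright(85): [85]
pushright(50): [85, 50]
popright(): [85]
popright(): []
pushright(68): [68]
popleft(): []
pushleft(65): [65]
pushright(76): [65, 76]
pushleft(80): [80, 65, 76]
popright(): [80, 65]
popright(): [80]
popright(): []
pushright(95): [95]
popright(): []

Answer: empty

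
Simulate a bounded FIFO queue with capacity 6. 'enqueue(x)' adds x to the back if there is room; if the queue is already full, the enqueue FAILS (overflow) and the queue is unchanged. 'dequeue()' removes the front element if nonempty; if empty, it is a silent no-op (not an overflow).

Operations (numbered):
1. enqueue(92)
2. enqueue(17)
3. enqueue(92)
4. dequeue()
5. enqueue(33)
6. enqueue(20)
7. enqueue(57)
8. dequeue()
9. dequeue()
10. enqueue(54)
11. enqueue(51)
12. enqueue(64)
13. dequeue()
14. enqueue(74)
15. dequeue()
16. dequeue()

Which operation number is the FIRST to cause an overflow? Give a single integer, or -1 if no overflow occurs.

1. enqueue(92): size=1
2. enqueue(17): size=2
3. enqueue(92): size=3
4. dequeue(): size=2
5. enqueue(33): size=3
6. enqueue(20): size=4
7. enqueue(57): size=5
8. dequeue(): size=4
9. dequeue(): size=3
10. enqueue(54): size=4
11. enqueue(51): size=5
12. enqueue(64): size=6
13. dequeue(): size=5
14. enqueue(74): size=6
15. dequeue(): size=5
16. dequeue(): size=4

Answer: -1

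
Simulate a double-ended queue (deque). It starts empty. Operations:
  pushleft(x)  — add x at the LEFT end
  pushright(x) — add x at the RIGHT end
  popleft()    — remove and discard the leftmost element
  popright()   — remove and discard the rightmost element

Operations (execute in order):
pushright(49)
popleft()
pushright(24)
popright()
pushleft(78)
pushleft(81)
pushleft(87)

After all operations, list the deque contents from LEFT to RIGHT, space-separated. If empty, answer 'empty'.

Answer: 87 81 78

Derivation:
pushright(49): [49]
popleft(): []
pushright(24): [24]
popright(): []
pushleft(78): [78]
pushleft(81): [81, 78]
pushleft(87): [87, 81, 78]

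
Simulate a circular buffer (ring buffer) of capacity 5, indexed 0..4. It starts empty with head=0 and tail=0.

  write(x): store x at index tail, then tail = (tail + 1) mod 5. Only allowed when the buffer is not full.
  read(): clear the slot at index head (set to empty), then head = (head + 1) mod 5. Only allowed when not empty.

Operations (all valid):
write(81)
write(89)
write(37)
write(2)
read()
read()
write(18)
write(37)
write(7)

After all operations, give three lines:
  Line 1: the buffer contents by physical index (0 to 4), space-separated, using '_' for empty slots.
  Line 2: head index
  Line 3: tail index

Answer: 37 7 37 2 18
2
2

Derivation:
write(81): buf=[81 _ _ _ _], head=0, tail=1, size=1
write(89): buf=[81 89 _ _ _], head=0, tail=2, size=2
write(37): buf=[81 89 37 _ _], head=0, tail=3, size=3
write(2): buf=[81 89 37 2 _], head=0, tail=4, size=4
read(): buf=[_ 89 37 2 _], head=1, tail=4, size=3
read(): buf=[_ _ 37 2 _], head=2, tail=4, size=2
write(18): buf=[_ _ 37 2 18], head=2, tail=0, size=3
write(37): buf=[37 _ 37 2 18], head=2, tail=1, size=4
write(7): buf=[37 7 37 2 18], head=2, tail=2, size=5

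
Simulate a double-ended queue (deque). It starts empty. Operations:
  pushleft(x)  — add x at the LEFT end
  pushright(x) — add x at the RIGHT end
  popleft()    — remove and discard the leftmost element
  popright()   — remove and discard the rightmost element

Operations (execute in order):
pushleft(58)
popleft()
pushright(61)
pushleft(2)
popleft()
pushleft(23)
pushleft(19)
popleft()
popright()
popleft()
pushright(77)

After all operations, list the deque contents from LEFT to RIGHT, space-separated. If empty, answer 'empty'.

pushleft(58): [58]
popleft(): []
pushright(61): [61]
pushleft(2): [2, 61]
popleft(): [61]
pushleft(23): [23, 61]
pushleft(19): [19, 23, 61]
popleft(): [23, 61]
popright(): [23]
popleft(): []
pushright(77): [77]

Answer: 77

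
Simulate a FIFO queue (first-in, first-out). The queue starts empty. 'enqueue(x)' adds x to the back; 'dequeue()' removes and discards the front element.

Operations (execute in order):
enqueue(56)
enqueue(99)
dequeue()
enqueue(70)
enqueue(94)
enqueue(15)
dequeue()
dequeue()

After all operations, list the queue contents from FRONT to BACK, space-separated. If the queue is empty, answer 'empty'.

enqueue(56): [56]
enqueue(99): [56, 99]
dequeue(): [99]
enqueue(70): [99, 70]
enqueue(94): [99, 70, 94]
enqueue(15): [99, 70, 94, 15]
dequeue(): [70, 94, 15]
dequeue(): [94, 15]

Answer: 94 15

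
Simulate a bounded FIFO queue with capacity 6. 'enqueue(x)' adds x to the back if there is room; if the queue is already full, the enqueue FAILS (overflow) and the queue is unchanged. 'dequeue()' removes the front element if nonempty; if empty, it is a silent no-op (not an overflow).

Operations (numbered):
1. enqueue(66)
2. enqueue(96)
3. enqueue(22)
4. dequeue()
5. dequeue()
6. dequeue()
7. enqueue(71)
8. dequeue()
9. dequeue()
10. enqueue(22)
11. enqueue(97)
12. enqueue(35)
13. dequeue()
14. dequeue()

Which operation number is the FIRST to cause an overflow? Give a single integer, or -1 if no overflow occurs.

1. enqueue(66): size=1
2. enqueue(96): size=2
3. enqueue(22): size=3
4. dequeue(): size=2
5. dequeue(): size=1
6. dequeue(): size=0
7. enqueue(71): size=1
8. dequeue(): size=0
9. dequeue(): empty, no-op, size=0
10. enqueue(22): size=1
11. enqueue(97): size=2
12. enqueue(35): size=3
13. dequeue(): size=2
14. dequeue(): size=1

Answer: -1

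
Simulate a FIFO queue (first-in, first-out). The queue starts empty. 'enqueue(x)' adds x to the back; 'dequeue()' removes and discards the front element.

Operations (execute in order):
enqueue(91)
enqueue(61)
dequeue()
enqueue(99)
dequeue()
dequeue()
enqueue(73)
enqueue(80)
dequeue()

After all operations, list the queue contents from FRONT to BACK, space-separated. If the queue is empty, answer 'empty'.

enqueue(91): [91]
enqueue(61): [91, 61]
dequeue(): [61]
enqueue(99): [61, 99]
dequeue(): [99]
dequeue(): []
enqueue(73): [73]
enqueue(80): [73, 80]
dequeue(): [80]

Answer: 80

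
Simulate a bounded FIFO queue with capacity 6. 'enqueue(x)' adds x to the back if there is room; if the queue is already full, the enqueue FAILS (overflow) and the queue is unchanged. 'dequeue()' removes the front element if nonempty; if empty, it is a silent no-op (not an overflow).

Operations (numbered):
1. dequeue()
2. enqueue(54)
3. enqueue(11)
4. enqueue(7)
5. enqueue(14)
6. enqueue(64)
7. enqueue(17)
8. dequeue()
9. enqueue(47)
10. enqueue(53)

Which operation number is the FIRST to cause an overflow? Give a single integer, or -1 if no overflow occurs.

Answer: 10

Derivation:
1. dequeue(): empty, no-op, size=0
2. enqueue(54): size=1
3. enqueue(11): size=2
4. enqueue(7): size=3
5. enqueue(14): size=4
6. enqueue(64): size=5
7. enqueue(17): size=6
8. dequeue(): size=5
9. enqueue(47): size=6
10. enqueue(53): size=6=cap → OVERFLOW (fail)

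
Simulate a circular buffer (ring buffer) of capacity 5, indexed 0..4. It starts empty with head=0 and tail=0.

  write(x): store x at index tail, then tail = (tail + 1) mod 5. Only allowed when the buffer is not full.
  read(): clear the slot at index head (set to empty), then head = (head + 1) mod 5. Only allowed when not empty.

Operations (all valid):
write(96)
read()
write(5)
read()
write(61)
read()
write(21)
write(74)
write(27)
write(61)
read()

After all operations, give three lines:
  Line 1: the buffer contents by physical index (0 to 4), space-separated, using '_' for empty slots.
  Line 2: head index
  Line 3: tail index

Answer: 27 61 _ _ 74
4
2

Derivation:
write(96): buf=[96 _ _ _ _], head=0, tail=1, size=1
read(): buf=[_ _ _ _ _], head=1, tail=1, size=0
write(5): buf=[_ 5 _ _ _], head=1, tail=2, size=1
read(): buf=[_ _ _ _ _], head=2, tail=2, size=0
write(61): buf=[_ _ 61 _ _], head=2, tail=3, size=1
read(): buf=[_ _ _ _ _], head=3, tail=3, size=0
write(21): buf=[_ _ _ 21 _], head=3, tail=4, size=1
write(74): buf=[_ _ _ 21 74], head=3, tail=0, size=2
write(27): buf=[27 _ _ 21 74], head=3, tail=1, size=3
write(61): buf=[27 61 _ 21 74], head=3, tail=2, size=4
read(): buf=[27 61 _ _ 74], head=4, tail=2, size=3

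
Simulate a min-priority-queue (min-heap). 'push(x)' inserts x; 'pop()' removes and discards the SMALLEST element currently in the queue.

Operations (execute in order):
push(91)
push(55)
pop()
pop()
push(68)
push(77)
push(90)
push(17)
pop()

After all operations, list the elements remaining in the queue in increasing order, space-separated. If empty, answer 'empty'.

push(91): heap contents = [91]
push(55): heap contents = [55, 91]
pop() → 55: heap contents = [91]
pop() → 91: heap contents = []
push(68): heap contents = [68]
push(77): heap contents = [68, 77]
push(90): heap contents = [68, 77, 90]
push(17): heap contents = [17, 68, 77, 90]
pop() → 17: heap contents = [68, 77, 90]

Answer: 68 77 90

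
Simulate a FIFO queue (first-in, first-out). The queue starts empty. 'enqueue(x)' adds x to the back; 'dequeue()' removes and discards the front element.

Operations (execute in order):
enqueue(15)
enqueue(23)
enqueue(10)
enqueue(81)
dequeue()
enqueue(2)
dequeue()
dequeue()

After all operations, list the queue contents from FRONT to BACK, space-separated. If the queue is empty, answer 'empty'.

enqueue(15): [15]
enqueue(23): [15, 23]
enqueue(10): [15, 23, 10]
enqueue(81): [15, 23, 10, 81]
dequeue(): [23, 10, 81]
enqueue(2): [23, 10, 81, 2]
dequeue(): [10, 81, 2]
dequeue(): [81, 2]

Answer: 81 2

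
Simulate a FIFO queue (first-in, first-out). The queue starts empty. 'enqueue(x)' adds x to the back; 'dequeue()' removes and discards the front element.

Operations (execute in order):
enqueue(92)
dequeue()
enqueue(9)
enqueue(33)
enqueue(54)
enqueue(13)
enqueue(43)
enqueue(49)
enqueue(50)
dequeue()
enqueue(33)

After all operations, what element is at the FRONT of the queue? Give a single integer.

enqueue(92): queue = [92]
dequeue(): queue = []
enqueue(9): queue = [9]
enqueue(33): queue = [9, 33]
enqueue(54): queue = [9, 33, 54]
enqueue(13): queue = [9, 33, 54, 13]
enqueue(43): queue = [9, 33, 54, 13, 43]
enqueue(49): queue = [9, 33, 54, 13, 43, 49]
enqueue(50): queue = [9, 33, 54, 13, 43, 49, 50]
dequeue(): queue = [33, 54, 13, 43, 49, 50]
enqueue(33): queue = [33, 54, 13, 43, 49, 50, 33]

Answer: 33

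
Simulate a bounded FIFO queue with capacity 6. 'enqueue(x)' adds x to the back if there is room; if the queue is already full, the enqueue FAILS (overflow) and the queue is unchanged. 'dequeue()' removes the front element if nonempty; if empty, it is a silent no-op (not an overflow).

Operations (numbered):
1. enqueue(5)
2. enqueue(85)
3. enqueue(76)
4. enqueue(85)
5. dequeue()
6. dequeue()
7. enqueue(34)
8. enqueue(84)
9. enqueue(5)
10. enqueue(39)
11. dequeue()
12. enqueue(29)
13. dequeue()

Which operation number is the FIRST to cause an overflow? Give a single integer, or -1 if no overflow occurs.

Answer: -1

Derivation:
1. enqueue(5): size=1
2. enqueue(85): size=2
3. enqueue(76): size=3
4. enqueue(85): size=4
5. dequeue(): size=3
6. dequeue(): size=2
7. enqueue(34): size=3
8. enqueue(84): size=4
9. enqueue(5): size=5
10. enqueue(39): size=6
11. dequeue(): size=5
12. enqueue(29): size=6
13. dequeue(): size=5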